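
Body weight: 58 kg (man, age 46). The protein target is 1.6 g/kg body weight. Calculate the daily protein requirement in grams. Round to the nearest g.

93 g/day

Protein = 1.6 g/kg × 58 kg = 92.8 g/day.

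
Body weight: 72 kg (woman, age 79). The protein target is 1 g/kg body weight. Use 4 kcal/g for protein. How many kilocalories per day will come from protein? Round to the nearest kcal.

288 kcal/day

Protein = 1 g/kg × 72 kg = 72 g/day.
Protein energy = 72 g × 4 kcal/g = 288 kcal/day.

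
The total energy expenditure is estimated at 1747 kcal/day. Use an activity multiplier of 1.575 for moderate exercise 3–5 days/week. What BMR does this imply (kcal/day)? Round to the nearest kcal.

1109 kcal/day

BMR = TEE ÷ activity factor = 1747 ÷ 1.575 = 1109.2063 kcal/day.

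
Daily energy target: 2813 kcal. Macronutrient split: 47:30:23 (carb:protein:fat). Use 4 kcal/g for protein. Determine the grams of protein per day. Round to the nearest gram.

Protein energy = 30% × 2813 = 843.9 kcal.
At 4 kcal/g: 843.9 ÷ 4 = 210.975 g.

211 g/day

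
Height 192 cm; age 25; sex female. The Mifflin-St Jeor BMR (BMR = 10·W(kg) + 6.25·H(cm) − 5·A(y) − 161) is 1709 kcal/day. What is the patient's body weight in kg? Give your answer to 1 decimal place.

1709 = 10·W + 6.25(192) − 5(25) − 161
10·W = 1709 − 914 = 795, so W = 79.5 kg.

79.5 kg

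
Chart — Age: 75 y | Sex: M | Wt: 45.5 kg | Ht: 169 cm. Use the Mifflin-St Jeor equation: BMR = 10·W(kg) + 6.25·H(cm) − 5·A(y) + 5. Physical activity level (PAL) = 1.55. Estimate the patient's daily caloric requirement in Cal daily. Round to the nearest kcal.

1769 Cal daily

Mifflin-St Jeor (male): BMR = 10(45.5) + 6.25(169) − 5(75) + 5 = 455 + 1056.25 − 375 + 5 = 1141.25 kcal/day.
TEE = BMR × activity factor = 1141.25 × 1.55 = 1768.9375 kcal/day.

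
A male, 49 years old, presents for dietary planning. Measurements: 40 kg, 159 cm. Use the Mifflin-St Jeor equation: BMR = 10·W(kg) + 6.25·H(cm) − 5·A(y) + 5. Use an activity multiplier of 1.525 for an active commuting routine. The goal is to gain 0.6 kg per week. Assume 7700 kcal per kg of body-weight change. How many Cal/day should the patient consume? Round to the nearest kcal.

Mifflin-St Jeor (male): BMR = 10(40) + 6.25(159) − 5(49) + 5 = 400 + 993.75 − 245 + 5 = 1153.75 kcal/day.
TEE = 1153.75 × 1.525 = 1759.4688 kcal/day.
Required daily surplus = 0.6 × 7700 ÷ 7 = 660 kcal/day.
Target intake = 1759.4688 + 660 = 2419.4688 kcal/day.

2419 Cal/day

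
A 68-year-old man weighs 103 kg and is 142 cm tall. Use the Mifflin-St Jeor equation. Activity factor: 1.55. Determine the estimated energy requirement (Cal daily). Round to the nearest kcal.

2453 Cal daily

Mifflin-St Jeor (male): BMR = 10(103) + 6.25(142) − 5(68) + 5 = 1030 + 887.5 − 340 + 5 = 1582.5 kcal/day.
TEE = BMR × activity factor = 1582.5 × 1.55 = 2452.875 kcal/day.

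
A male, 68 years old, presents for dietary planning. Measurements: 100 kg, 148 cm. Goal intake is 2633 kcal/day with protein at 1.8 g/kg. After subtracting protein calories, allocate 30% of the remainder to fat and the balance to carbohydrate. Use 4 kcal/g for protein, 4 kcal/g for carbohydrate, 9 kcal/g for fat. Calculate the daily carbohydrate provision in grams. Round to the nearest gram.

335 g/day

Protein = 1.8 × 100 = 180 g → 180 × 4 = 720 kcal.
Non-protein calories = 2633 − 720 = 1913 kcal.
Fat: 30% × 1913 = 573.9 kcal; carbohydrate: 1339.1 kcal.
Carbohydrate: 1339.1 kcal ÷ 4 kcal/g = 334.775 g.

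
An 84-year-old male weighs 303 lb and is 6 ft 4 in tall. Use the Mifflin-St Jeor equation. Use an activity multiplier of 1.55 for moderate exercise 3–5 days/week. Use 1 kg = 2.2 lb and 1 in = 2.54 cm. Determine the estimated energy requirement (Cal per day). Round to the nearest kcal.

3362 Cal per day

Convert to metric: weight = 303 ÷ 2.2 = 137.7273 kg; height = (6×12 + 4) × 2.54 = 76 × 2.54 = 193.04 cm.
Mifflin-St Jeor (male): BMR = 10(137.7273) + 6.25(193.04) − 5(84) + 5 = 1377.2727 + 1206.5 − 420 + 5 = 2168.7727 kcal/day.
TEE = BMR × activity factor = 2168.7727 × 1.55 = 3361.5977 kcal/day.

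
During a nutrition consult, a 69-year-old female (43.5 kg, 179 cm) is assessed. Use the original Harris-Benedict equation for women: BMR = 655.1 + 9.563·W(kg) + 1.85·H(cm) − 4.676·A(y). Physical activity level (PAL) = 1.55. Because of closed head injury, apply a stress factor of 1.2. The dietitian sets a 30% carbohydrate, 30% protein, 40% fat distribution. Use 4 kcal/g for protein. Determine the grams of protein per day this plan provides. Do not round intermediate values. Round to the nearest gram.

Harris-Benedict: BMR = 655.1 + 9.563(43.5) + 1.85(179) − 4.676(69) = 1079.5965 kcal/day.
TEE = 1079.5965 × 1.55 = 1673.3746 kcal/day.
With stress factor 1.2: 1673.3746 × 1.2 = 2008.0495 kcal/day.
Protein energy = 30% × 2008.0495 = 602.4148 kcal.
Protein = 602.4148 ÷ 4 kcal/g = 150.6037 g.

151 g/day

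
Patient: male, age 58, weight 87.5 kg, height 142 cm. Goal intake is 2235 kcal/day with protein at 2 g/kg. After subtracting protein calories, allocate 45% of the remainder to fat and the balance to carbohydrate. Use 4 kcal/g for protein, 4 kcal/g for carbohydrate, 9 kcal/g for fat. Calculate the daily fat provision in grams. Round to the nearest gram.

77 g/day

Protein = 2 × 87.5 = 175 g → 175 × 4 = 700 kcal.
Non-protein calories = 2235 − 700 = 1535 kcal.
Fat: 45% × 1535 = 690.75 kcal; carbohydrate: 844.25 kcal.
Fat: 690.75 kcal ÷ 9 kcal/g = 76.75 g.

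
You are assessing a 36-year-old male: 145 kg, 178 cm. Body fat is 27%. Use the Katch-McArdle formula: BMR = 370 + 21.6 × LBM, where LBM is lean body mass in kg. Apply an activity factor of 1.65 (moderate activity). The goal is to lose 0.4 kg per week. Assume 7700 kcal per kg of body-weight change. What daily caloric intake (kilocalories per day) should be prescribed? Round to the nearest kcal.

3943 kilocalories per day

LBM = 145 × (1 − 0.27) = 105.85 kg. Katch-McArdle: BMR = 370 + 21.6 × 105.85 = 2656.36 kcal/day.
TEE = 2656.36 × 1.65 = 4382.994 kcal/day.
Required daily deficit = 0.4 × 7700 ÷ 7 = 440 kcal/day.
Target intake = 4382.994 − 440 = 3942.994 kcal/day.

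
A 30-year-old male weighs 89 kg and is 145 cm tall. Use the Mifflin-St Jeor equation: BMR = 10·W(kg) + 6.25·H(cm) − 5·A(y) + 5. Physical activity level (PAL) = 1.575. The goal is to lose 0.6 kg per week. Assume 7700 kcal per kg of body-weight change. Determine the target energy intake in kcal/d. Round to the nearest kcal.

Mifflin-St Jeor (male): BMR = 10(89) + 6.25(145) − 5(30) + 5 = 890 + 906.25 − 150 + 5 = 1651.25 kcal/day.
TEE = 1651.25 × 1.575 = 2600.7188 kcal/day.
Required daily deficit = 0.6 × 7700 ÷ 7 = 660 kcal/day.
Target intake = 2600.7188 − 660 = 1940.7188 kcal/day.

1941 kcal/d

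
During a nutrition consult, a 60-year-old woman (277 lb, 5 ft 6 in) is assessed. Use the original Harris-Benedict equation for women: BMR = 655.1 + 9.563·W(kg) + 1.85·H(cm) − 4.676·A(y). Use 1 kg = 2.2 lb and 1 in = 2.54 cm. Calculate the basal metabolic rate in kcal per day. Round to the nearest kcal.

1889 kcal per day

Convert to metric: weight = 277 ÷ 2.2 = 125.9091 kg; height = (5×12 + 6) × 2.54 = 66 × 2.54 = 167.64 cm.
Harris-Benedict: BMR = 655.1 + 9.563(125.9091) + 1.85(167.64) − 4.676(60) = 1888.7426 kcal/day.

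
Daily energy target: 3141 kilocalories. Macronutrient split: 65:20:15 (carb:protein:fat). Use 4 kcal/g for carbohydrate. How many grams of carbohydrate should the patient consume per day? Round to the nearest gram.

Carbohydrate energy = 65% × 3141 = 2041.65 kcal.
At 4 kcal/g: 2041.65 ÷ 4 = 510.4125 g.

510 g/day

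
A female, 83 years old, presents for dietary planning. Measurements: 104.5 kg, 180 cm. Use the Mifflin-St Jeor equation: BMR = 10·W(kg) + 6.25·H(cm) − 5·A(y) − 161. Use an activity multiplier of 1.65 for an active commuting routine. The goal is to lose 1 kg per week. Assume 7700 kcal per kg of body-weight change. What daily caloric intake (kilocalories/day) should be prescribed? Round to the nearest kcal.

1530 kilocalories/day

Mifflin-St Jeor (female): BMR = 10(104.5) + 6.25(180) − 5(83) − 161 = 1045 + 1125 − 415 − 161 = 1594 kcal/day.
TEE = 1594 × 1.65 = 2630.1 kcal/day.
Required daily deficit = 1 × 7700 ÷ 7 = 1100 kcal/day.
Target intake = 2630.1 − 1100 = 1530.1 kcal/day.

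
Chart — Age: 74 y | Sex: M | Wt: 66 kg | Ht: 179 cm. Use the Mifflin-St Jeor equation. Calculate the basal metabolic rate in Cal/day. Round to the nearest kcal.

Mifflin-St Jeor (male): BMR = 10(66) + 6.25(179) − 5(74) + 5 = 660 + 1118.75 − 370 + 5 = 1413.75 kcal/day.

1414 Cal/day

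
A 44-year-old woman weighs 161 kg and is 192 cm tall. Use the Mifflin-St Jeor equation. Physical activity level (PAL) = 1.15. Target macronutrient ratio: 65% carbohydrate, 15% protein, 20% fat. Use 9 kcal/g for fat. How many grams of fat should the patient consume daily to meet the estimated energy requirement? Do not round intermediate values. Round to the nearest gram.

Mifflin-St Jeor (female): BMR = 10(161) + 6.25(192) − 5(44) − 161 = 1610 + 1200 − 220 − 161 = 2429 kcal/day.
TEE = 2429 × 1.15 = 2793.35 kcal/day.
Fat energy = 20% × 2793.35 = 558.67 kcal.
Fat = 558.67 ÷ 9 kcal/g = 62.0744 g.

62 g/day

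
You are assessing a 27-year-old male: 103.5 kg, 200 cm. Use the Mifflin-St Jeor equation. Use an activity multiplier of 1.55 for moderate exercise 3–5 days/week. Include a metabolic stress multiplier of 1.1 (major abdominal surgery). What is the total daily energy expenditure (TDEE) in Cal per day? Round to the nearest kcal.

3674 Cal per day

Mifflin-St Jeor (male): BMR = 10(103.5) + 6.25(200) − 5(27) + 5 = 1035 + 1250 − 135 + 5 = 2155 kcal/day.
TEE = BMR × activity factor = 2155 × 1.55 = 3340.25 kcal/day.
Apply stress factor: 3340.25 × 1.1 = 3674.275 kcal/day.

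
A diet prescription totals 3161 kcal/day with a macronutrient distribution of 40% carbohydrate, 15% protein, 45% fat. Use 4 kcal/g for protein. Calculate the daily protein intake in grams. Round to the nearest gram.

119 g/day

Protein energy = 15% × 3161 = 474.15 kcal.
At 4 kcal/g: 474.15 ÷ 4 = 118.5375 g.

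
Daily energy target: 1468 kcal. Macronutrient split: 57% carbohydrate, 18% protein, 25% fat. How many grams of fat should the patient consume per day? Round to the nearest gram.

Fat energy = 25% × 1468 = 367 kcal.
At 9 kcal/g: 367 ÷ 9 = 40.7778 g.

41 g/day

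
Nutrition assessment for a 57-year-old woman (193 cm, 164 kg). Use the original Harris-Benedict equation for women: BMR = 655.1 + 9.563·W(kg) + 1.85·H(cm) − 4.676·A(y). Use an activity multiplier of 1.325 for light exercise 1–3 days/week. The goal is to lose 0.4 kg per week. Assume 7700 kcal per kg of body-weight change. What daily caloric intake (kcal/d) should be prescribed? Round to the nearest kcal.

2626 kcal/d

Harris-Benedict: BMR = 655.1 + 9.563(164) + 1.85(193) − 4.676(57) = 2313.95 kcal/day.
TEE = 2313.95 × 1.325 = 3065.9838 kcal/day.
Required daily deficit = 0.4 × 7700 ÷ 7 = 440 kcal/day.
Target intake = 3065.9838 − 440 = 2625.9838 kcal/day.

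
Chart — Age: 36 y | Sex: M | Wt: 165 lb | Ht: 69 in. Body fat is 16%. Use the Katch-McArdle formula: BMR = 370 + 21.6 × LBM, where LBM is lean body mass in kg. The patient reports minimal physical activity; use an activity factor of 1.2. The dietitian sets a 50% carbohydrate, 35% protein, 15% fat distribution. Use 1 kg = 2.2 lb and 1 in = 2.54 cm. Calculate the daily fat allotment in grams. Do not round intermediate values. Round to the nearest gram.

Convert to metric: weight = 165 ÷ 2.2 = 75 kg; height = 69 × 2.54 = 175.26 cm.
LBM = 75 × (1 − 0.16) = 63 kg. Katch-McArdle: BMR = 370 + 21.6 × 63 = 1730.8 kcal/day.
TEE = 1730.8 × 1.2 = 2076.96 kcal/day.
Fat energy = 15% × 2076.96 = 311.544 kcal.
Fat = 311.544 ÷ 9 kcal/g = 34.616 g.

35 g/day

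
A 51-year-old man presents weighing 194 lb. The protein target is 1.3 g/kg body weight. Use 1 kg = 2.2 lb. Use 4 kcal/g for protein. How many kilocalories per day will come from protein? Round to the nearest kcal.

Weight in kg = 194 ÷ 2.2 = 88.1818 kg.
Protein = 1.3 g/kg × 88.1818 kg = 114.6364 g/day.
Protein energy = 114.6364 g × 4 kcal/g = 458.5455 kcal/day.

459 kcal/day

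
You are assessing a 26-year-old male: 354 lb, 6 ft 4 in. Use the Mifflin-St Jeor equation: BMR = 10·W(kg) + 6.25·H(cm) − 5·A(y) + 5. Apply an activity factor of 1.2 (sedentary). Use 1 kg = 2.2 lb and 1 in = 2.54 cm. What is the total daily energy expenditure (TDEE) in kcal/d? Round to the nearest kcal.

3229 kcal/d

Convert to metric: weight = 354 ÷ 2.2 = 160.9091 kg; height = (6×12 + 4) × 2.54 = 76 × 2.54 = 193.04 cm.
Mifflin-St Jeor (male): BMR = 10(160.9091) + 6.25(193.04) − 5(26) + 5 = 1609.0909 + 1206.5 − 130 + 5 = 2690.5909 kcal/day.
TEE = BMR × activity factor = 2690.5909 × 1.2 = 3228.7091 kcal/day.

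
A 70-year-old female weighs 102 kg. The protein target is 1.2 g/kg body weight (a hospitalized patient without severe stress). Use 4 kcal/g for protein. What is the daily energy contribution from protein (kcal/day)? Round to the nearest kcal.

490 kcal/day

Protein = 1.2 g/kg × 102 kg = 122.4 g/day.
Protein energy = 122.4 g × 4 kcal/g = 489.6 kcal/day.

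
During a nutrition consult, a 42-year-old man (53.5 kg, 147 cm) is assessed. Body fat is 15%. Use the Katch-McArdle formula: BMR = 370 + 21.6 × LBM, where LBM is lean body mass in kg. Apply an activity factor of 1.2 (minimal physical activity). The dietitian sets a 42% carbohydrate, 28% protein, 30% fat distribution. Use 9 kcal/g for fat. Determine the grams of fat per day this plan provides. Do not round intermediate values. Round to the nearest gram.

54 g/day

LBM = 53.5 × (1 − 0.15) = 45.475 kg. Katch-McArdle: BMR = 370 + 21.6 × 45.475 = 1352.26 kcal/day.
TEE = 1352.26 × 1.2 = 1622.712 kcal/day.
Fat energy = 30% × 1622.712 = 486.8136 kcal.
Fat = 486.8136 ÷ 9 kcal/g = 54.0904 g.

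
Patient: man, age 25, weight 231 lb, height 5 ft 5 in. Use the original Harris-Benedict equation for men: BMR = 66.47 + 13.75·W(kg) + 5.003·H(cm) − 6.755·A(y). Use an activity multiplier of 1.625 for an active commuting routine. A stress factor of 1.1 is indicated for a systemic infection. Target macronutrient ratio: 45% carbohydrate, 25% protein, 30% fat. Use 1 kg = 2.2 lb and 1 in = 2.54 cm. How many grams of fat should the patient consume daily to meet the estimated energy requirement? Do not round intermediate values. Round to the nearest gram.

129 g/day

Convert to metric: weight = 231 ÷ 2.2 = 105 kg; height = (5×12 + 5) × 2.54 = 65 × 2.54 = 165.1 cm.
Harris-Benedict: BMR = 66.47 + 13.75(105) + 5.003(165.1) − 6.755(25) = 2167.3403 kcal/day.
TEE = 2167.3403 × 1.625 = 3521.928 kcal/day.
With stress factor 1.1: 3521.928 × 1.1 = 3874.1208 kcal/day.
Fat energy = 30% × 3874.1208 = 1162.2362 kcal.
Fat = 1162.2362 ÷ 9 kcal/g = 129.1374 g.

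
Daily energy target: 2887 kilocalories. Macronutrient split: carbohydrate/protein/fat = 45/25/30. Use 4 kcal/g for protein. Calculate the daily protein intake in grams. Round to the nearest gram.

Protein energy = 25% × 2887 = 721.75 kcal.
At 4 kcal/g: 721.75 ÷ 4 = 180.4375 g.

180 g/day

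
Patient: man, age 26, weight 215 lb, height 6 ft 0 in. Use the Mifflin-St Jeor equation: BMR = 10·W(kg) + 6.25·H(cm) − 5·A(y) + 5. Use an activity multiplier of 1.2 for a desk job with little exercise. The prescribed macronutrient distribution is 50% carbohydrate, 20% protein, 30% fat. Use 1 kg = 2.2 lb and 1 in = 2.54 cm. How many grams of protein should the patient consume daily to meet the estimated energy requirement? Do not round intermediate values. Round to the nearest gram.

Convert to metric: weight = 215 ÷ 2.2 = 97.7273 kg; height = (6×12 + 0) × 2.54 = 72 × 2.54 = 182.88 cm.
Mifflin-St Jeor (male): BMR = 10(97.7273) + 6.25(182.88) − 5(26) + 5 = 977.2727 + 1143 − 130 + 5 = 1995.2727 kcal/day.
TEE = 1995.2727 × 1.2 = 2394.3273 kcal/day.
Protein energy = 20% × 2394.3273 = 478.8655 kcal.
Protein = 478.8655 ÷ 4 kcal/g = 119.7164 g.

120 g/day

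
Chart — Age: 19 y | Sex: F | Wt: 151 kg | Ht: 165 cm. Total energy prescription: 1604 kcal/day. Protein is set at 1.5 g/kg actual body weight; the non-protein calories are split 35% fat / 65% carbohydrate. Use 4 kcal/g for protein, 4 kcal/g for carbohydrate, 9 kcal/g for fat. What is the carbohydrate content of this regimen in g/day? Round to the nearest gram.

113 g/day

Protein = 1.5 × 151 = 226.5 g → 226.5 × 4 = 906 kcal.
Non-protein calories = 1604 − 906 = 698 kcal.
Fat: 35% × 698 = 244.3 kcal; carbohydrate: 453.7 kcal.
Carbohydrate: 453.7 kcal ÷ 4 kcal/g = 113.425 g.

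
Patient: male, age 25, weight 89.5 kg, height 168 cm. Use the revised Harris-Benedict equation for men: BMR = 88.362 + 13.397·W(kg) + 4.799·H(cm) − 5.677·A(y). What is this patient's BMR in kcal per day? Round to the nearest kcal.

Harris-Benedict: BMR = 88.362 + 13.397(89.5) + 4.799(168) − 5.677(25) = 1951.7005 kcal/day.

1952 kcal per day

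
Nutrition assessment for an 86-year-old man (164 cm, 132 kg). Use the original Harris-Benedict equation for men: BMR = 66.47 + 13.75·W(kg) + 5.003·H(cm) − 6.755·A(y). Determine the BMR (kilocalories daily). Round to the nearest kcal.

2121 kilocalories daily

Harris-Benedict: BMR = 66.47 + 13.75(132) + 5.003(164) − 6.755(86) = 2121.032 kcal/day.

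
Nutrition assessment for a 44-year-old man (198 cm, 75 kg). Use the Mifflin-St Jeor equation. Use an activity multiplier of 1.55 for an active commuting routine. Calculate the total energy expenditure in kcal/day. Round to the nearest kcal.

2747 kcal/day

Mifflin-St Jeor (male): BMR = 10(75) + 6.25(198) − 5(44) + 5 = 750 + 1237.5 − 220 + 5 = 1772.5 kcal/day.
TEE = BMR × activity factor = 1772.5 × 1.55 = 2747.375 kcal/day.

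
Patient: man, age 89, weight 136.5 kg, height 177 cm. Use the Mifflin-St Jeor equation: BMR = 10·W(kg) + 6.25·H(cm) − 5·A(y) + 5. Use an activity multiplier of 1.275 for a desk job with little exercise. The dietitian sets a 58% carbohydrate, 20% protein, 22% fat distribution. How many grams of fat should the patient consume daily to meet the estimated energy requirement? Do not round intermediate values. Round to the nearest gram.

63 g/day

Mifflin-St Jeor (male): BMR = 10(136.5) + 6.25(177) − 5(89) + 5 = 1365 + 1106.25 − 445 + 5 = 2031.25 kcal/day.
TEE = 2031.25 × 1.275 = 2589.8438 kcal/day.
Fat energy = 22% × 2589.8438 = 569.7656 kcal.
Fat = 569.7656 ÷ 9 kcal/g = 63.3073 g.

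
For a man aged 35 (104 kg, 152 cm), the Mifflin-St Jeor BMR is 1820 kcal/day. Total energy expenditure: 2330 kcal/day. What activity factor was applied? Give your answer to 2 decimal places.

Activity factor = TEE ÷ BMR = 2330 ÷ 1820 = 1.28.

1.28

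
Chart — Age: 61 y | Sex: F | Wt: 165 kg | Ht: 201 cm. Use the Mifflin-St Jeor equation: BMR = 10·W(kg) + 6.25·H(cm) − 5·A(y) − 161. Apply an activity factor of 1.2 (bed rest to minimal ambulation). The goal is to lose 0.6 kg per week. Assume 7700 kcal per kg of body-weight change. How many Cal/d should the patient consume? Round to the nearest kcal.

Mifflin-St Jeor (female): BMR = 10(165) + 6.25(201) − 5(61) − 161 = 1650 + 1256.25 − 305 − 161 = 2440.25 kcal/day.
TEE = 2440.25 × 1.2 = 2928.3 kcal/day.
Required daily deficit = 0.6 × 7700 ÷ 7 = 660 kcal/day.
Target intake = 2928.3 − 660 = 2268.3 kcal/day.

2268 Cal/d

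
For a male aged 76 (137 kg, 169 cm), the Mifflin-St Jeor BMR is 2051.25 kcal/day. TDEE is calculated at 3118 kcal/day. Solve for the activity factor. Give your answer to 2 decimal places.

Activity factor = TEE ÷ BMR = 3118 ÷ 2051.25 = 1.52.

1.52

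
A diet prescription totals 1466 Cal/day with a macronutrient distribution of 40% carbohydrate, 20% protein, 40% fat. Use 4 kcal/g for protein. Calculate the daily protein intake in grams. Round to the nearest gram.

Protein energy = 20% × 1466 = 293.2 kcal.
At 4 kcal/g: 293.2 ÷ 4 = 73.3 g.

73 g/day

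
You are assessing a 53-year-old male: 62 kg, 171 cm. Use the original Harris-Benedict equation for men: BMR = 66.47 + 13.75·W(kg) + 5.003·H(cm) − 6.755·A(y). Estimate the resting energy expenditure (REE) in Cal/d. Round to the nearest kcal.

1416 Cal/d

Harris-Benedict: BMR = 66.47 + 13.75(62) + 5.003(171) − 6.755(53) = 1416.468 kcal/day.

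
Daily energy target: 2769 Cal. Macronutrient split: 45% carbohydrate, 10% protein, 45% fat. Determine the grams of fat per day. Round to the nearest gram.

138 g/day

Fat energy = 45% × 2769 = 1246.05 kcal.
At 9 kcal/g: 1246.05 ÷ 9 = 138.45 g.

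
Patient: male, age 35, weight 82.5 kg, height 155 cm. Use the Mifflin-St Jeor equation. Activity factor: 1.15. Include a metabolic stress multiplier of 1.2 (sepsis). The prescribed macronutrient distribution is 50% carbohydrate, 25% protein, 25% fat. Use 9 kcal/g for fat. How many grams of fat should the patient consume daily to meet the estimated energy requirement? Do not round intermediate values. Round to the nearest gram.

Mifflin-St Jeor (male): BMR = 10(82.5) + 6.25(155) − 5(35) + 5 = 825 + 968.75 − 175 + 5 = 1623.75 kcal/day.
TEE = 1623.75 × 1.15 = 1867.3125 kcal/day.
With stress factor 1.2: 1867.3125 × 1.2 = 2240.775 kcal/day.
Fat energy = 25% × 2240.775 = 560.1938 kcal.
Fat = 560.1938 ÷ 9 kcal/g = 62.2438 g.

62 g/day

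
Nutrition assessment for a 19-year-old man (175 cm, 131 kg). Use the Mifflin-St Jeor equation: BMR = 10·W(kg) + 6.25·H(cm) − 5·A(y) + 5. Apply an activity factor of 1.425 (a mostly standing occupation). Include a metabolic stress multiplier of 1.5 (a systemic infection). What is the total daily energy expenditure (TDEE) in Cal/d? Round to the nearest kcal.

4946 Cal/d

Mifflin-St Jeor (male): BMR = 10(131) + 6.25(175) − 5(19) + 5 = 1310 + 1093.75 − 95 + 5 = 2313.75 kcal/day.
TEE = BMR × activity factor = 2313.75 × 1.425 = 3297.0938 kcal/day.
Apply stress factor: 3297.0938 × 1.5 = 4945.6406 kcal/day.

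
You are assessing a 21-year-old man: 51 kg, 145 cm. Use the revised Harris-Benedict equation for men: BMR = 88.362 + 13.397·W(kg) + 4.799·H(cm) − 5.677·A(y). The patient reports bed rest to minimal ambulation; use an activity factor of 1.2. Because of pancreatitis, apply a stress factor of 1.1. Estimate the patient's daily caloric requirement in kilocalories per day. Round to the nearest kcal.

1780 kilocalories per day

Harris-Benedict: BMR = 88.362 + 13.397(51) + 4.799(145) − 5.677(21) = 1348.247 kcal/day.
TEE = BMR × activity factor = 1348.247 × 1.2 = 1617.8964 kcal/day.
Apply stress factor: 1617.8964 × 1.1 = 1779.686 kcal/day.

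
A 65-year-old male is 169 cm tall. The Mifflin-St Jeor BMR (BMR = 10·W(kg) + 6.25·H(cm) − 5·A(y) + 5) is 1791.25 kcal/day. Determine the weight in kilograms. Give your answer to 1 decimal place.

1791.25 = 10·W + 6.25(169) − 5(65) + 5
10·W = 1791.25 − 736.25 = 1055, so W = 105.5 kg.

105.5 kg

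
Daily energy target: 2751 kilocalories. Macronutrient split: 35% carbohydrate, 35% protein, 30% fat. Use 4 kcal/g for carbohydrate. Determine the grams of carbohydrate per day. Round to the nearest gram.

241 g/day

Carbohydrate energy = 35% × 2751 = 962.85 kcal.
At 4 kcal/g: 962.85 ÷ 4 = 240.7125 g.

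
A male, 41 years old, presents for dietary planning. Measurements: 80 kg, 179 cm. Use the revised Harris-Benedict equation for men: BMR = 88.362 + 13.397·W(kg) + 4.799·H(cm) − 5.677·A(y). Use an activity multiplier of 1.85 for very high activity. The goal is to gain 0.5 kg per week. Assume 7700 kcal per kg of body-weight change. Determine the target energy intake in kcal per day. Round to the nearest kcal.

3855 kcal per day

Harris-Benedict: BMR = 88.362 + 13.397(80) + 4.799(179) − 5.677(41) = 1786.386 kcal/day.
TEE = 1786.386 × 1.85 = 3304.8141 kcal/day.
Required daily surplus = 0.5 × 7700 ÷ 7 = 550 kcal/day.
Target intake = 3304.8141 + 550 = 3854.8141 kcal/day.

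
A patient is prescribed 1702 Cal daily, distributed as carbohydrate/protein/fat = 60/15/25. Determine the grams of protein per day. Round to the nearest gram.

Protein energy = 15% × 1702 = 255.3 kcal.
At 4 kcal/g: 255.3 ÷ 4 = 63.825 g.

64 g/day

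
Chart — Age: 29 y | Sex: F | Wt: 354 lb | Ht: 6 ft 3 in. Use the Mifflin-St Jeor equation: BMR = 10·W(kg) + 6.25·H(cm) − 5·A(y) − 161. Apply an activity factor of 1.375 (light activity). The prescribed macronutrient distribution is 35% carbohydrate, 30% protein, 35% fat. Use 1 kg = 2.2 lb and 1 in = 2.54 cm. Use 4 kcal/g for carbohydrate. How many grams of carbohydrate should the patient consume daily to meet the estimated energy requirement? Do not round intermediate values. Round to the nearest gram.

300 g/day

Convert to metric: weight = 354 ÷ 2.2 = 160.9091 kg; height = (6×12 + 3) × 2.54 = 75 × 2.54 = 190.5 cm.
Mifflin-St Jeor (female): BMR = 10(160.9091) + 6.25(190.5) − 5(29) − 161 = 1609.0909 + 1190.625 − 145 − 161 = 2493.7159 kcal/day.
TEE = 2493.7159 × 1.375 = 3428.8594 kcal/day.
Carbohydrate energy = 35% × 3428.8594 = 1200.1008 kcal.
Carbohydrate = 1200.1008 ÷ 4 kcal/g = 300.0252 g.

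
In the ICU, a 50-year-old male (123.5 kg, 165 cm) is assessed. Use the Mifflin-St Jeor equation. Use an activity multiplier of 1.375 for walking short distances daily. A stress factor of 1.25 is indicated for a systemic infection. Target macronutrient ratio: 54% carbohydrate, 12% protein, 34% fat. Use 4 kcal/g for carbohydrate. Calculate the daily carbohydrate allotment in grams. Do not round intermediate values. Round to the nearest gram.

469 g/day

Mifflin-St Jeor (male): BMR = 10(123.5) + 6.25(165) − 5(50) + 5 = 1235 + 1031.25 − 250 + 5 = 2021.25 kcal/day.
TEE = 2021.25 × 1.375 = 2779.2188 kcal/day.
With stress factor 1.25: 2779.2188 × 1.25 = 3474.0234 kcal/day.
Carbohydrate energy = 54% × 3474.0234 = 1875.9727 kcal.
Carbohydrate = 1875.9727 ÷ 4 kcal/g = 468.9932 g.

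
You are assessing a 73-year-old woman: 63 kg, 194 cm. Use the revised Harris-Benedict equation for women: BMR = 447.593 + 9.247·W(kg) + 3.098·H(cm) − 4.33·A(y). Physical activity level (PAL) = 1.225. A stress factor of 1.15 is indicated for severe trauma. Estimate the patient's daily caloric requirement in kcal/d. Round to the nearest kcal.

Harris-Benedict: BMR = 447.593 + 9.247(63) + 3.098(194) − 4.33(73) = 1315.076 kcal/day.
TEE = BMR × activity factor = 1315.076 × 1.225 = 1610.9681 kcal/day.
Apply stress factor: 1610.9681 × 1.15 = 1852.6133 kcal/day.

1853 kcal/d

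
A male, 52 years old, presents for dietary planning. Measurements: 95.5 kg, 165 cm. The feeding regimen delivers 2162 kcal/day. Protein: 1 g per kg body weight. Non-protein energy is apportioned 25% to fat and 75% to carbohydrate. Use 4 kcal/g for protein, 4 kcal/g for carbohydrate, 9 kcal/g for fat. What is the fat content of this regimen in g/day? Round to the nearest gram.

49 g/day

Protein = 1 × 95.5 = 95.5 g → 95.5 × 4 = 382 kcal.
Non-protein calories = 2162 − 382 = 1780 kcal.
Fat: 25% × 1780 = 445 kcal; carbohydrate: 1335 kcal.
Fat: 445 kcal ÷ 9 kcal/g = 49.4444 g.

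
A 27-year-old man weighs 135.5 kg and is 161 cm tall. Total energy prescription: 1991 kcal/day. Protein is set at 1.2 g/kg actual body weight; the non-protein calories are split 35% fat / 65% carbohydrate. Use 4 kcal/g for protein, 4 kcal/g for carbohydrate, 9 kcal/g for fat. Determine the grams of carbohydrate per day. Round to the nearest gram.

218 g/day

Protein = 1.2 × 135.5 = 162.6 g → 162.6 × 4 = 650.4 kcal.
Non-protein calories = 1991 − 650.4 = 1340.6 kcal.
Fat: 35% × 1340.6 = 469.21 kcal; carbohydrate: 871.39 kcal.
Carbohydrate: 871.39 kcal ÷ 4 kcal/g = 217.8475 g.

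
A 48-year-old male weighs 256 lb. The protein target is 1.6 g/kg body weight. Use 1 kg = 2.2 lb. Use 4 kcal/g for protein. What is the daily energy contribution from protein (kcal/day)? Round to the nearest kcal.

Weight in kg = 256 ÷ 2.2 = 116.3636 kg.
Protein = 1.6 g/kg × 116.3636 kg = 186.1818 g/day.
Protein energy = 186.1818 g × 4 kcal/g = 744.7273 kcal/day.

745 kcal/day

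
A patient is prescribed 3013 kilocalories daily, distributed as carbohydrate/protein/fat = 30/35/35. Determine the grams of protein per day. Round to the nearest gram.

264 g/day

Protein energy = 35% × 3013 = 1054.55 kcal.
At 4 kcal/g: 1054.55 ÷ 4 = 263.6375 g.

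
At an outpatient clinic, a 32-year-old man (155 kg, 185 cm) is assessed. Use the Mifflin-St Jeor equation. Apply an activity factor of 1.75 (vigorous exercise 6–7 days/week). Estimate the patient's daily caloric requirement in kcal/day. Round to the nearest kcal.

Mifflin-St Jeor (male): BMR = 10(155) + 6.25(185) − 5(32) + 5 = 1550 + 1156.25 − 160 + 5 = 2551.25 kcal/day.
TEE = BMR × activity factor = 2551.25 × 1.75 = 4464.6875 kcal/day.

4465 kcal/day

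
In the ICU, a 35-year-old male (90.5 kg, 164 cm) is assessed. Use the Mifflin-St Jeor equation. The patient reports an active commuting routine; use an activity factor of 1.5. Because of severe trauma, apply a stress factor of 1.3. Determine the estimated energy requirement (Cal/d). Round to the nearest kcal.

3432 Cal/d

Mifflin-St Jeor (male): BMR = 10(90.5) + 6.25(164) − 5(35) + 5 = 905 + 1025 − 175 + 5 = 1760 kcal/day.
TEE = BMR × activity factor = 1760 × 1.5 = 2640 kcal/day.
Apply stress factor: 2640 × 1.3 = 3432 kcal/day.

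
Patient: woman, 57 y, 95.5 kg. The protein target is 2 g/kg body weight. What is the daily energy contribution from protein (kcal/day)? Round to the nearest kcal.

764 kcal/day

Protein = 2 g/kg × 95.5 kg = 191 g/day.
Protein energy = 191 g × 4 kcal/g = 764 kcal/day.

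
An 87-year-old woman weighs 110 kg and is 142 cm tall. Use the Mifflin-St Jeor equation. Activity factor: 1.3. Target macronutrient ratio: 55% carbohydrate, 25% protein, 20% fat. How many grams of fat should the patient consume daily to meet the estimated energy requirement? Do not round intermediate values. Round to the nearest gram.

40 g/day

Mifflin-St Jeor (female): BMR = 10(110) + 6.25(142) − 5(87) − 161 = 1100 + 887.5 − 435 − 161 = 1391.5 kcal/day.
TEE = 1391.5 × 1.3 = 1808.95 kcal/day.
Fat energy = 20% × 1808.95 = 361.79 kcal.
Fat = 361.79 ÷ 9 kcal/g = 40.1989 g.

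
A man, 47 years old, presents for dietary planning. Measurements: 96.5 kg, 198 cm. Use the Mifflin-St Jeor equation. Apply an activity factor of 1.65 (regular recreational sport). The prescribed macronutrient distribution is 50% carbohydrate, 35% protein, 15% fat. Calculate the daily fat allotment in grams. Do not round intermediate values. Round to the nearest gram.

Mifflin-St Jeor (male): BMR = 10(96.5) + 6.25(198) − 5(47) + 5 = 965 + 1237.5 − 235 + 5 = 1972.5 kcal/day.
TEE = 1972.5 × 1.65 = 3254.625 kcal/day.
Fat energy = 15% × 3254.625 = 488.1938 kcal.
Fat = 488.1938 ÷ 9 kcal/g = 54.2438 g.

54 g/day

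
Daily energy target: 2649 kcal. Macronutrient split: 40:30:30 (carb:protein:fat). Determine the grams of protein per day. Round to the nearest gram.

Protein energy = 30% × 2649 = 794.7 kcal.
At 4 kcal/g: 794.7 ÷ 4 = 198.675 g.

199 g/day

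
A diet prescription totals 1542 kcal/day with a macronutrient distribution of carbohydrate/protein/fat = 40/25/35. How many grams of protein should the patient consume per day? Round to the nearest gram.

Protein energy = 25% × 1542 = 385.5 kcal.
At 4 kcal/g: 385.5 ÷ 4 = 96.375 g.

96 g/day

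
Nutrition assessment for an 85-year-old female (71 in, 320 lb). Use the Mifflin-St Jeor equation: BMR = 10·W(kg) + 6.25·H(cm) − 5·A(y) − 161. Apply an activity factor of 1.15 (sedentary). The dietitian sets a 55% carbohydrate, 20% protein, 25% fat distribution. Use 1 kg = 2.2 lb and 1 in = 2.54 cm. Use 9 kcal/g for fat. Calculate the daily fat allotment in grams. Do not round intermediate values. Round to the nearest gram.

64 g/day

Convert to metric: weight = 320 ÷ 2.2 = 145.4545 kg; height = 71 × 2.54 = 180.34 cm.
Mifflin-St Jeor (female): BMR = 10(145.4545) + 6.25(180.34) − 5(85) − 161 = 1454.5455 + 1127.125 − 425 − 161 = 1995.6705 kcal/day.
TEE = 1995.6705 × 1.15 = 2295.021 kcal/day.
Fat energy = 25% × 2295.021 = 573.7553 kcal.
Fat = 573.7553 ÷ 9 kcal/g = 63.7506 g.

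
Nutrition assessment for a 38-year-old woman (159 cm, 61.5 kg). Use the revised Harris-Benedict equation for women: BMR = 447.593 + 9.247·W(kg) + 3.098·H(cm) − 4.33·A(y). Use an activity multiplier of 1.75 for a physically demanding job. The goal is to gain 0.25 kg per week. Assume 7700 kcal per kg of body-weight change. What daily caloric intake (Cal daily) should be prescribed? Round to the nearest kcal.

2628 Cal daily

Harris-Benedict: BMR = 447.593 + 9.247(61.5) + 3.098(159) − 4.33(38) = 1344.3255 kcal/day.
TEE = 1344.3255 × 1.75 = 2352.5696 kcal/day.
Required daily surplus = 0.25 × 7700 ÷ 7 = 275 kcal/day.
Target intake = 2352.5696 + 275 = 2627.5696 kcal/day.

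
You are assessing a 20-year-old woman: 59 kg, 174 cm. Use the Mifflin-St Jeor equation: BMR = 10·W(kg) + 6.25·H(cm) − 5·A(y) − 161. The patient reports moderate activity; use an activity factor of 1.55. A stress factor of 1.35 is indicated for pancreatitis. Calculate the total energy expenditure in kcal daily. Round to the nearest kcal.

2964 kcal daily

Mifflin-St Jeor (female): BMR = 10(59) + 6.25(174) − 5(20) − 161 = 590 + 1087.5 − 100 − 161 = 1416.5 kcal/day.
TEE = BMR × activity factor = 1416.5 × 1.55 = 2195.575 kcal/day.
Apply stress factor: 2195.575 × 1.35 = 2964.0263 kcal/day.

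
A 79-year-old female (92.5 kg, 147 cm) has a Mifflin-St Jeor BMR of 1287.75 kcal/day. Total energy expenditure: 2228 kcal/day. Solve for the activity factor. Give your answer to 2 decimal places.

Activity factor = TEE ÷ BMR = 2228 ÷ 1287.75 = 1.73.

1.73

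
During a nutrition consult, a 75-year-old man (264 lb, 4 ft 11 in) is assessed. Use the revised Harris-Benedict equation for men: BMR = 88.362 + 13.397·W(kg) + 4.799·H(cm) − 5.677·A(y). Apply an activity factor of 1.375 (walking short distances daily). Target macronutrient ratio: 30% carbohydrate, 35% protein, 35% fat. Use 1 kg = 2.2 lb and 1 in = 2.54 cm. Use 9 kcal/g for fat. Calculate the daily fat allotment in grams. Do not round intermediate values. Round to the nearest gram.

106 g/day

Convert to metric: weight = 264 ÷ 2.2 = 120 kg; height = (4×12 + 11) × 2.54 = 59 × 2.54 = 149.86 cm.
Harris-Benedict: BMR = 88.362 + 13.397(120) + 4.799(149.86) − 5.677(75) = 1989.4051 kcal/day.
TEE = 1989.4051 × 1.375 = 2735.4321 kcal/day.
Fat energy = 35% × 2735.4321 = 957.4012 kcal.
Fat = 957.4012 ÷ 9 kcal/g = 106.3779 g.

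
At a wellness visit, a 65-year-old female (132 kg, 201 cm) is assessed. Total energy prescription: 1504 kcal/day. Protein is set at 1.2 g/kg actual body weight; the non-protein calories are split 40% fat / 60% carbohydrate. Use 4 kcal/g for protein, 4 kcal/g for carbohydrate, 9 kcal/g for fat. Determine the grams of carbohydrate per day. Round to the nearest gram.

131 g/day

Protein = 1.2 × 132 = 158.4 g → 158.4 × 4 = 633.6 kcal.
Non-protein calories = 1504 − 633.6 = 870.4 kcal.
Fat: 40% × 870.4 = 348.16 kcal; carbohydrate: 522.24 kcal.
Carbohydrate: 522.24 kcal ÷ 4 kcal/g = 130.56 g.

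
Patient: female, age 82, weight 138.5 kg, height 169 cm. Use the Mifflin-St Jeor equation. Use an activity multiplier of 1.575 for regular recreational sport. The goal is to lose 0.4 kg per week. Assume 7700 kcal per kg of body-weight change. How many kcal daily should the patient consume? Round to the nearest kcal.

2506 kcal daily

Mifflin-St Jeor (female): BMR = 10(138.5) + 6.25(169) − 5(82) − 161 = 1385 + 1056.25 − 410 − 161 = 1870.25 kcal/day.
TEE = 1870.25 × 1.575 = 2945.6438 kcal/day.
Required daily deficit = 0.4 × 7700 ÷ 7 = 440 kcal/day.
Target intake = 2945.6438 − 440 = 2505.6438 kcal/day.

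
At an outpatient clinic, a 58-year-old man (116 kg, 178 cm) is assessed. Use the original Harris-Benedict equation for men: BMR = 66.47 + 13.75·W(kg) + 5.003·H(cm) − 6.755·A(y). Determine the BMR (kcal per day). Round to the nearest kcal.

2160 kcal per day

Harris-Benedict: BMR = 66.47 + 13.75(116) + 5.003(178) − 6.755(58) = 2160.214 kcal/day.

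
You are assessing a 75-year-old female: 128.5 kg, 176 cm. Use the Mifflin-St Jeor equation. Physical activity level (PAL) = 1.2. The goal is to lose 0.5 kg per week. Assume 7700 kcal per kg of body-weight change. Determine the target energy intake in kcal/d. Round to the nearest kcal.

Mifflin-St Jeor (female): BMR = 10(128.5) + 6.25(176) − 5(75) − 161 = 1285 + 1100 − 375 − 161 = 1849 kcal/day.
TEE = 1849 × 1.2 = 2218.8 kcal/day.
Required daily deficit = 0.5 × 7700 ÷ 7 = 550 kcal/day.
Target intake = 2218.8 − 550 = 1668.8 kcal/day.

1669 kcal/d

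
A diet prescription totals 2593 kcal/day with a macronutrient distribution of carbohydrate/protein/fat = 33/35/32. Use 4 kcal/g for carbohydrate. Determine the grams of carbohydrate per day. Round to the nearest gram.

214 g/day

Carbohydrate energy = 33% × 2593 = 855.69 kcal.
At 4 kcal/g: 855.69 ÷ 4 = 213.9225 g.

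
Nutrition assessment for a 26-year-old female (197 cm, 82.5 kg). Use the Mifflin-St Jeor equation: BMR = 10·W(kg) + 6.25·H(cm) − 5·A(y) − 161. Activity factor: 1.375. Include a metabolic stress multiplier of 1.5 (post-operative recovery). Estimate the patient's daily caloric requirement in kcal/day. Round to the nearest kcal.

Mifflin-St Jeor (female): BMR = 10(82.5) + 6.25(197) − 5(26) − 161 = 825 + 1231.25 − 130 − 161 = 1765.25 kcal/day.
TEE = BMR × activity factor = 1765.25 × 1.375 = 2427.2188 kcal/day.
Apply stress factor: 2427.2188 × 1.5 = 3640.8281 kcal/day.

3641 kcal/day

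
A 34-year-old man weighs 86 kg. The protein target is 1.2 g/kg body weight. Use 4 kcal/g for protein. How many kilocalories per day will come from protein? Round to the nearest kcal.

Protein = 1.2 g/kg × 86 kg = 103.2 g/day.
Protein energy = 103.2 g × 4 kcal/g = 412.8 kcal/day.

413 kcal/day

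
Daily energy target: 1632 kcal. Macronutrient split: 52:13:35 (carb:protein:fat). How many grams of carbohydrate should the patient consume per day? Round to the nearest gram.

212 g/day

Carbohydrate energy = 52% × 1632 = 848.64 kcal.
At 4 kcal/g: 848.64 ÷ 4 = 212.16 g.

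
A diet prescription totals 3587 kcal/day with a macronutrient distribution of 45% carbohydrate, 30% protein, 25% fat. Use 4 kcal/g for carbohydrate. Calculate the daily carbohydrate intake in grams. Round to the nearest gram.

Carbohydrate energy = 45% × 3587 = 1614.15 kcal.
At 4 kcal/g: 1614.15 ÷ 4 = 403.5375 g.

404 g/day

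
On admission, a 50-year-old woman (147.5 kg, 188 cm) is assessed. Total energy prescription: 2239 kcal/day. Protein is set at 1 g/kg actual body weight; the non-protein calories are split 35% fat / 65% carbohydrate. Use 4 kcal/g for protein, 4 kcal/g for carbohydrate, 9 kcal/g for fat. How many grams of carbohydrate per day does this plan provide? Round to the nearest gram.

Protein = 1 × 147.5 = 147.5 g → 147.5 × 4 = 590 kcal.
Non-protein calories = 2239 − 590 = 1649 kcal.
Fat: 35% × 1649 = 577.15 kcal; carbohydrate: 1071.85 kcal.
Carbohydrate: 1071.85 kcal ÷ 4 kcal/g = 267.9625 g.

268 g/day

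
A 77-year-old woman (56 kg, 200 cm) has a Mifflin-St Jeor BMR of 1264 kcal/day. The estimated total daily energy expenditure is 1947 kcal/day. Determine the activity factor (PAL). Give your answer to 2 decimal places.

Activity factor = TEE ÷ BMR = 1947 ÷ 1264 = 1.54.

1.54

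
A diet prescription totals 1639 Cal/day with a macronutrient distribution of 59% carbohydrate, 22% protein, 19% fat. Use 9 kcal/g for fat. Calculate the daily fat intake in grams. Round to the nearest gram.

35 g/day

Fat energy = 19% × 1639 = 311.41 kcal.
At 9 kcal/g: 311.41 ÷ 9 = 34.6011 g.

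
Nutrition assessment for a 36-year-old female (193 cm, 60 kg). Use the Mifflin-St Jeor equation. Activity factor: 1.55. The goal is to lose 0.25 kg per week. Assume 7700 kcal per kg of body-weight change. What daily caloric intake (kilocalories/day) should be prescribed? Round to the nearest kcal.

Mifflin-St Jeor (female): BMR = 10(60) + 6.25(193) − 5(36) − 161 = 600 + 1206.25 − 180 − 161 = 1465.25 kcal/day.
TEE = 1465.25 × 1.55 = 2271.1375 kcal/day.
Required daily deficit = 0.25 × 7700 ÷ 7 = 275 kcal/day.
Target intake = 2271.1375 − 275 = 1996.1375 kcal/day.

1996 kilocalories/day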